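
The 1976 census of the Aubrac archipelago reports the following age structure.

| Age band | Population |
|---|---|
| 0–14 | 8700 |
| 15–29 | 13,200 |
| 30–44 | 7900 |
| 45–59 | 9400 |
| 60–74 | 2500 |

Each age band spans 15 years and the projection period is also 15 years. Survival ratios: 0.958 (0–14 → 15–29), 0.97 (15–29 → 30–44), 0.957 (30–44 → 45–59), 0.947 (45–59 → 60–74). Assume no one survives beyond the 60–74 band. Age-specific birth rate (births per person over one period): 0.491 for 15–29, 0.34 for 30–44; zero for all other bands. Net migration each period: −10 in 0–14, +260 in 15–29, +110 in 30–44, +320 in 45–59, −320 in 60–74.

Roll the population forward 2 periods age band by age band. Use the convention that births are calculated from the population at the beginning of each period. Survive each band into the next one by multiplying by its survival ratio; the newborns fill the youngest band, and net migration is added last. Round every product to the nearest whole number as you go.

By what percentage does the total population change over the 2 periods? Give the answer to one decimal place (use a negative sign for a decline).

[period 1]
Births: 13200 * 0.491 = 6481  |  7900 * 0.34 = 2686 → 9167
15–29: 8700 * 0.958 = 8335
30–44: 13200 * 0.97 = 12804
45–59: 7900 * 0.957 = 7560
60–74: 9400 * 0.947 = 8902
Net migration: 0–14 − 10 → 9157; 15–29 + 260 → 8595; 30–44 + 110 → 12914; 45–59 + 320 → 7880; 60–74 − 320 → 8582
Population now: 0–14=9157, 15–29=8595, 30–44=12914, 45–59=7880, 60–74=8582
[period 2]
Births: 8595 * 0.491 = 4220  |  12914 * 0.34 = 4391 → 8611
15–29: 9157 * 0.958 = 8772
30–44: 8595 * 0.97 = 8337
45–59: 12914 * 0.957 = 12359
60–74: 7880 * 0.947 = 7462
Net migration: 0–14 − 10 → 8601; 15–29 + 260 → 9032; 30–44 + 110 → 8447; 45–59 + 320 → 12679; 60–74 − 320 → 7142
Population now: 0–14=8601, 15–29=9032, 30–44=8447, 45–59=12679, 60–74=7142
Total: 41700 → 45901; change = 4201; percentage change = 10.1%

10.1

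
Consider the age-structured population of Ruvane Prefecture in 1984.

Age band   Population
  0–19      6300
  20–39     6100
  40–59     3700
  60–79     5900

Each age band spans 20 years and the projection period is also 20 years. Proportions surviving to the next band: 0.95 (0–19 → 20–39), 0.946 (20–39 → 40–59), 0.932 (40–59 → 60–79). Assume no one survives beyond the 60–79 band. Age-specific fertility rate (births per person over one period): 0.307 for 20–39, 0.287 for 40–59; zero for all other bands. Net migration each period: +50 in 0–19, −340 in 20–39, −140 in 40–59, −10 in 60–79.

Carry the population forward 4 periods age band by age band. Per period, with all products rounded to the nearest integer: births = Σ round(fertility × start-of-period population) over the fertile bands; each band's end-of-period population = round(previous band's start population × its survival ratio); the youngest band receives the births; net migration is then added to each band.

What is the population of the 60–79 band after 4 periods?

Call the groups 1 to 4, youngest first.
Period 1.
Births: 6100 × 0.307 = 1873 ; 3700 × 0.287 = 1062 ⇒ total 2935
Group 2: 6300 × 0.95 = 5985
Group 3: 6100 × 0.946 = 5771
Group 4: 3700 × 0.932 = 3448
Net migration: Group 1 + 50 → 2985; Group 2 − 340 → 5645; Group 3 − 140 → 5631; Group 4 − 10 → 3438
Giving 2985 / 5645 / 5631 / 3438.
Period 2.
Births: 5645 × 0.307 = 1733 ; 5631 × 0.287 = 1616 ⇒ total 3349
Group 2: 2985 × 0.95 = 2836
Group 3: 5645 × 0.946 = 5340
Group 4: 5631 × 0.932 = 5248
Net migration: Group 1 + 50 → 3399; Group 2 − 340 → 2496; Group 3 − 140 → 5200; Group 4 − 10 → 5238
Giving 3399 / 2496 / 5200 / 5238.
Period 3.
Births: 2496 × 0.307 = 766 ; 5200 × 0.287 = 1492 ⇒ total 2258
Group 2: 3399 × 0.95 = 3229
Group 3: 2496 × 0.946 = 2361
Group 4: 5200 × 0.932 = 4846
Net migration: Group 1 + 50 → 2308; Group 2 − 340 → 2889; Group 3 − 140 → 2221; Group 4 − 10 → 4836
Giving 2308 / 2889 / 2221 / 4836.
Period 4.
Births: 2889 × 0.307 = 887 ; 2221 × 0.287 = 637 ⇒ total 1524
Group 2: 2308 × 0.95 = 2193
Group 3: 2889 × 0.946 = 2733
Group 4: 2221 × 0.932 = 2070
Net migration: Group 1 + 50 → 1574; Group 2 − 340 → 1853; Group 3 − 140 → 2593; Group 4 − 10 → 2060
Giving 1574 / 1853 / 2593 / 2060.

2060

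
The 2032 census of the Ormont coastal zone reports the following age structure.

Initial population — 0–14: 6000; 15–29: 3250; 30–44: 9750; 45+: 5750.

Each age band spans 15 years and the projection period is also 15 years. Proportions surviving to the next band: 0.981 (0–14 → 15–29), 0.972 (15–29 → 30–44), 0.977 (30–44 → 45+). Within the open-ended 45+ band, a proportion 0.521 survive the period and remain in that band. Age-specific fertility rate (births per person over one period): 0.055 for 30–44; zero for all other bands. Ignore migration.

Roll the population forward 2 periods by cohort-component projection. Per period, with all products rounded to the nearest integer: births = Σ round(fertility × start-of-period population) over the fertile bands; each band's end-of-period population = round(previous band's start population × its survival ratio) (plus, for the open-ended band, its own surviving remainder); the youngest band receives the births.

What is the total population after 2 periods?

Call the groups 1 to 4, youngest first.
Period 1:
Births: 9750 × 0.055 = 536
Group 2: 6000 × 0.981 = 5886
Group 3: 3250 × 0.972 = 3159
Group 4: 9750 × 0.977 + 5750 × 0.521 = 9526 + 2996 = 12522
Population now: 0–14=536, 15–29=5886, 30–44=3159, 45+=12522
Period 2:
Births: 3159 × 0.055 = 174
Group 2: 536 × 0.981 = 526
Group 3: 5886 × 0.972 = 5721
Group 4: 3159 × 0.977 + 12522 × 0.521 = 3086 + 6524 = 9610
Population now: 0–14=174, 15–29=526, 30–44=5721, 45+=9610
Total after period 2: 174 + 526 + 5721 + 9610 = 16031

16031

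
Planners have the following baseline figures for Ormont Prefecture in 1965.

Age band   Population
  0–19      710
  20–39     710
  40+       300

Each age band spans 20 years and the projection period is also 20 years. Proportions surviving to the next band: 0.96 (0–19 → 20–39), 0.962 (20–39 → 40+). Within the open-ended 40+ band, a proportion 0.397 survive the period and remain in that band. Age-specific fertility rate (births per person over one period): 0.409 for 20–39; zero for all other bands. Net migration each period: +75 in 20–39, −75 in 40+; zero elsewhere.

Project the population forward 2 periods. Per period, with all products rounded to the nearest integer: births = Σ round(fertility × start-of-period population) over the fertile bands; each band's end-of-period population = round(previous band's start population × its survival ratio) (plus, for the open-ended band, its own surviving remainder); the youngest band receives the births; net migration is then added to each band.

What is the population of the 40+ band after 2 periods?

(Bands numbered youngest = 1 to oldest = 3.)
— Period 1 —
Births: 710 × 0.409 = 290
Band 2: 710 × 0.96 = 682
Band 3: 710 × 0.962 + 300 × 0.397 = 683 + 119 = 802
Net migration: Band 2 + 75 → 757; Band 3 − 75 → 727
Giving 290 / 757 / 727.
— Period 2 —
Births: 757 × 0.409 = 310
Band 2: 290 × 0.96 = 278
Band 3: 757 × 0.962 + 727 × 0.397 = 728 + 289 = 1017
Net migration: Band 2 + 75 → 353; Band 3 − 75 → 942
Giving 310 / 353 / 942.

942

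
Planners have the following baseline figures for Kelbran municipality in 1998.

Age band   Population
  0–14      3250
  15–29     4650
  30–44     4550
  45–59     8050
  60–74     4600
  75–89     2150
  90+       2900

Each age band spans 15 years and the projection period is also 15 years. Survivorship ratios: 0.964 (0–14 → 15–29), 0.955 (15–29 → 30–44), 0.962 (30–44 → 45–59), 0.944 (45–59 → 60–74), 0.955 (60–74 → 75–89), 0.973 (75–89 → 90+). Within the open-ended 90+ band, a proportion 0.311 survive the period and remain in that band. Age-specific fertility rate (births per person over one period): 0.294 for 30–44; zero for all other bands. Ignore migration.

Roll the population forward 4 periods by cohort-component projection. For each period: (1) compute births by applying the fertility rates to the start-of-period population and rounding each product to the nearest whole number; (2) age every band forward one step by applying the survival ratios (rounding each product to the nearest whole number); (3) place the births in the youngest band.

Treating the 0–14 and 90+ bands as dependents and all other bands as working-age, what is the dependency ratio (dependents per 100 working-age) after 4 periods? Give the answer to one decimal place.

70.4

Period 1.
Births: 4550 × 0.294 = 1338
15–29: 3250 × 0.964 = 3133
30–44: 4650 × 0.955 = 4441
45–59: 4550 × 0.962 = 4377
60–74: 8050 × 0.944 = 7599
75–89: 4600 × 0.955 = 4393
90+: 2150 × 0.973 + 2900 × 0.311 = 2092 + 902 = 2994
Population now: 0–14=1338, 15–29=3133, 30–44=4441, 45–59=4377, 60–74=7599, 75–89=4393, 90+=2994
Period 2.
Births: 4441 × 0.294 = 1306
15–29: 1338 × 0.964 = 1290
30–44: 3133 × 0.955 = 2992
45–59: 4441 × 0.962 = 4272
60–74: 4377 × 0.944 = 4132
75–89: 7599 × 0.955 = 7257
90+: 4393 × 0.973 + 2994 × 0.311 = 4274 + 931 = 5205
Population now: 0–14=1306, 15–29=1290, 30–44=2992, 45–59=4272, 60–74=4132, 75–89=7257, 90+=5205
Period 3.
Births: 2992 × 0.294 = 880
15–29: 1306 × 0.964 = 1259
30–44: 1290 × 0.955 = 1232
45–59: 2992 × 0.962 = 2878
60–74: 4272 × 0.944 = 4033
75–89: 4132 × 0.955 = 3946
90+: 7257 × 0.973 + 5205 × 0.311 = 7061 + 1619 = 8680
Population now: 0–14=880, 15–29=1259, 30–44=1232, 45–59=2878, 60–74=4033, 75–89=3946, 90+=8680
Period 4.
Births: 1232 × 0.294 = 362
15–29: 880 × 0.964 = 848
30–44: 1259 × 0.955 = 1202
45–59: 1232 × 0.962 = 1185
60–74: 2878 × 0.944 = 2717
75–89: 4033 × 0.955 = 3852
90+: 3946 × 0.973 + 8680 × 0.311 = 3839 + 2699 = 6538
Population now: 0–14=362, 15–29=848, 30–44=1202, 45–59=1185, 60–74=2717, 75–89=3852, 90+=6538
Dependents (band 0–14 + band 90+) = 362 + 6538 = 6900; working-age = 9804; ratio = 6900/9804 × 100 = 70.4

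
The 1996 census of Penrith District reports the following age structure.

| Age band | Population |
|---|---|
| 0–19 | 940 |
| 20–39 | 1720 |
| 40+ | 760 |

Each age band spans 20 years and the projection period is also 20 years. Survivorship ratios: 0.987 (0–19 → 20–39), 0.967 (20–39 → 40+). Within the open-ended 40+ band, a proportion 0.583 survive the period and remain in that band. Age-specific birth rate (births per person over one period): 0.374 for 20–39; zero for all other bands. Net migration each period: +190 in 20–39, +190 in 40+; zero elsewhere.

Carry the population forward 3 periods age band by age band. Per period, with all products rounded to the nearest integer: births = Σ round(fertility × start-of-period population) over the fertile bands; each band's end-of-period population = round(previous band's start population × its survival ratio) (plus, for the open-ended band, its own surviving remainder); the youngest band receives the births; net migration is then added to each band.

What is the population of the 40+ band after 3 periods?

2510

Call the groups 1 to 3, youngest first.
After projecting period 1:
Births: 1720 * 0.374 = 643
Group 2: 940 * 0.987 = 928
Group 3: 1720 * 0.967 + 760 * 0.583 = 1663 + 443 = 2106
Net migration: Group 2 + 190 → 1118; Group 3 + 190 → 2296
Giving 643 / 1118 / 2296.
After projecting period 2:
Births: 1118 * 0.374 = 418
Group 2: 643 * 0.987 = 635
Group 3: 1118 * 0.967 + 2296 * 0.583 = 1081 + 1339 = 2420
Net migration: Group 2 + 190 → 825; Group 3 + 190 → 2610
Giving 418 / 825 / 2610.
After projecting period 3:
Births: 825 * 0.374 = 309
Group 2: 418 * 0.987 = 413
Group 3: 825 * 0.967 + 2610 * 0.583 = 798 + 1522 = 2320
Net migration: Group 2 + 190 → 603; Group 3 + 190 → 2510
Giving 309 / 603 / 2510.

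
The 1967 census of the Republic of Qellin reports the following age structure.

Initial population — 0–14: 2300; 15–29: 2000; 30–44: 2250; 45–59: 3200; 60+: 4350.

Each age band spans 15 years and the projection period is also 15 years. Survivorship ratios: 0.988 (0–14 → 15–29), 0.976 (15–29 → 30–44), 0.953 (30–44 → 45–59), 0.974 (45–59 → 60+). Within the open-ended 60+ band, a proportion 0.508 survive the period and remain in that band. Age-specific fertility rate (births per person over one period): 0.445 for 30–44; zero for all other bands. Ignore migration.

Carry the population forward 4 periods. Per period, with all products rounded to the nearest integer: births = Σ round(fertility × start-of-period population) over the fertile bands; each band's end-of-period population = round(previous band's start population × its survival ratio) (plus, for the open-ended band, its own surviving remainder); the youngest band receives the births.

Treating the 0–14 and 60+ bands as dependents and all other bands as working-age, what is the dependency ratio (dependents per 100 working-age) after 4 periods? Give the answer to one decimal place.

169.9

After projecting period 1:
Births: 2250 × 0.445 = 1001
15–29: 2300 × 0.988 = 2272
30–44: 2000 × 0.976 = 1952
45–59: 2250 × 0.953 = 2144
60+: 3200 × 0.974 + 4350 × 0.508 = 3117 + 2210 = 5327
Giving 1001 / 2272 / 1952 / 2144 / 5327.
After projecting period 2:
Births: 1952 × 0.445 = 869
15–29: 1001 × 0.988 = 989
30–44: 2272 × 0.976 = 2217
45–59: 1952 × 0.953 = 1860
60+: 2144 × 0.974 + 5327 × 0.508 = 2088 + 2706 = 4794
Giving 869 / 989 / 2217 / 1860 / 4794.
After projecting period 3:
Births: 2217 × 0.445 = 987
15–29: 869 × 0.988 = 859
30–44: 989 × 0.976 = 965
45–59: 2217 × 0.953 = 2113
60+: 1860 × 0.974 + 4794 × 0.508 = 1812 + 2435 = 4247
Giving 987 / 859 / 965 / 2113 / 4247.
After projecting period 4:
Births: 965 × 0.445 = 429
15–29: 987 × 0.988 = 975
30–44: 859 × 0.976 = 838
45–59: 965 × 0.953 = 920
60+: 2113 × 0.974 + 4247 × 0.508 = 2058 + 2157 = 4215
Giving 429 / 975 / 838 / 920 / 4215.
Dependents (band 0–14 + band 60+) = 429 + 4215 = 4644; working-age = 2733; ratio = 4644/2733 × 100 = 169.9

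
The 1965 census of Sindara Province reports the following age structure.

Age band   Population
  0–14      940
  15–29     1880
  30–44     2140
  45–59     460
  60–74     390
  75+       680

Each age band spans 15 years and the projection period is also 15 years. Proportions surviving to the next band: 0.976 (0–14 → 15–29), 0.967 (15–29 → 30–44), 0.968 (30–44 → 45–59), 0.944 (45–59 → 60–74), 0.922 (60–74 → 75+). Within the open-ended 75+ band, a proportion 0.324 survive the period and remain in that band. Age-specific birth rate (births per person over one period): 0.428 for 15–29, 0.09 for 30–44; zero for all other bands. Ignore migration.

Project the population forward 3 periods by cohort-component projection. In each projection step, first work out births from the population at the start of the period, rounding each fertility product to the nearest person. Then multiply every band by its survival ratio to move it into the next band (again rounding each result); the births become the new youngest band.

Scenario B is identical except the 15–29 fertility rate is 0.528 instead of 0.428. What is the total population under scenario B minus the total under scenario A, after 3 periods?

461

[period 1]
Births: 1880 × 0.428 = 805  |  2140 × 0.09 = 193 ⇒ total 998
15–29: 940 × 0.976 = 917
30–44: 1880 × 0.967 = 1818
45–59: 2140 × 0.968 = 2072
60–74: 460 × 0.944 = 434
75+: 390 × 0.922 + 680 × 0.324 = 360 + 220 = 580
End of period: [998, 917, 1818, 2072, 434, 580]
[period 2]
Births: 917 × 0.428 = 392  |  1818 × 0.09 = 164 ⇒ total 556
15–29: 998 × 0.976 = 974
30–44: 917 × 0.967 = 887
45–59: 1818 × 0.968 = 1760
60–74: 2072 × 0.944 = 1956
75+: 434 × 0.922 + 580 × 0.324 = 400 + 188 = 588
End of period: [556, 974, 887, 1760, 1956, 588]
[period 3]
Births: 974 × 0.428 = 417  |  887 × 0.09 = 80 ⇒ total 497
15–29: 556 × 0.976 = 543
30–44: 974 × 0.967 = 942
45–59: 887 × 0.968 = 859
60–74: 1760 × 0.944 = 1661
75+: 1956 × 0.922 + 588 × 0.324 = 1803 + 191 = 1994
End of period: [497, 543, 942, 859, 1661, 1994]
Scenario A total after 3 periods: 6496
Scenario B projection —
[period 1]
Births: 1880 × 0.528 = 993  |  2140 × 0.09 = 193 ⇒ total 1186
15–29: 940 × 0.976 = 917
30–44: 1880 × 0.967 = 1818
45–59: 2140 × 0.968 = 2072
60–74: 460 × 0.944 = 434
75+: 390 × 0.922 + 680 × 0.324 = 360 + 220 = 580
End of period: [1186, 917, 1818, 2072, 434, 580]
[period 2]
Births: 917 × 0.528 = 484  |  1818 × 0.09 = 164 ⇒ total 648
15–29: 1186 × 0.976 = 1158
30–44: 917 × 0.967 = 887
45–59: 1818 × 0.968 = 1760
60–74: 2072 × 0.944 = 1956
75+: 434 × 0.922 + 580 × 0.324 = 400 + 188 = 588
End of period: [648, 1158, 887, 1760, 1956, 588]
[period 3]
Births: 1158 × 0.528 = 611  |  887 × 0.09 = 80 ⇒ total 691
15–29: 648 × 0.976 = 632
30–44: 1158 × 0.967 = 1120
45–59: 887 × 0.968 = 859
60–74: 1760 × 0.944 = 1661
75+: 1956 × 0.922 + 588 × 0.324 = 1803 + 191 = 1994
End of period: [691, 632, 1120, 859, 1661, 1994]
Scenario B total after 3 periods: 6957
Difference B − A = 6957 − 6496 = 461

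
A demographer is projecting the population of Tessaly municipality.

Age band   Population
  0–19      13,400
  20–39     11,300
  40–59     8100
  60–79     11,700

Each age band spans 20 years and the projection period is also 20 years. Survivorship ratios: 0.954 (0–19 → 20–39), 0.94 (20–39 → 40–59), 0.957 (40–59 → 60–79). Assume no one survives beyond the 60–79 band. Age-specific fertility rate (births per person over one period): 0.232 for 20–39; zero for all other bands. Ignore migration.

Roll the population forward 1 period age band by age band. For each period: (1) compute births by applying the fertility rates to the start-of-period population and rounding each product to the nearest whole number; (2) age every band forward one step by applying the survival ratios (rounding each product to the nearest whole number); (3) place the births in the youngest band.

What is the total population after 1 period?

33780

After projecting period 1:
Births: 11300 * 0.232 = 2622
20–39: 13400 * 0.954 = 12784
40–59: 11300 * 0.94 = 10622
60–79: 8100 * 0.957 = 7752
Giving 2622 / 12784 / 10622 / 7752.
Total after period 1: 2622 + 12784 + 10622 + 7752 = 33780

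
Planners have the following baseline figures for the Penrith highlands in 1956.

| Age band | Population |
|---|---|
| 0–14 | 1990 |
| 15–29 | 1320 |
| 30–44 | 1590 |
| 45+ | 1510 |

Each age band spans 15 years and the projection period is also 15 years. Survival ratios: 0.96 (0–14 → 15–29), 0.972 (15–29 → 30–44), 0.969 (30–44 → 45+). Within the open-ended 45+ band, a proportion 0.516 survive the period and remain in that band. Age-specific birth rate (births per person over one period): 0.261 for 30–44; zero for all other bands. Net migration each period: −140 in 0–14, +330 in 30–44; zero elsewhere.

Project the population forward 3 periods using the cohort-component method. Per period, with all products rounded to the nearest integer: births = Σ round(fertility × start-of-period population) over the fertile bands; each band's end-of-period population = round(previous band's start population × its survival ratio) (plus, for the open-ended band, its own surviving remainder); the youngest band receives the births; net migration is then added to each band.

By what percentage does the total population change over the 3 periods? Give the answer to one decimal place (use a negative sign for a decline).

-24.6

Period 1.
Births: 1590 * 0.261 = 415
15–29: 1990 * 0.96 = 1910
30–44: 1320 * 0.972 = 1283
45+: 1590 * 0.969 + 1510 * 0.516 = 1541 + 779 = 2320
Net migration: 0–14 − 140 → 275; 30–44 + 330 → 1613
End of period: [275, 1910, 1613, 2320]
Period 2.
Births: 1613 * 0.261 = 421
15–29: 275 * 0.96 = 264
30–44: 1910 * 0.972 = 1857
45+: 1613 * 0.969 + 2320 * 0.516 = 1563 + 1197 = 2760
Net migration: 0–14 − 140 → 281; 30–44 + 330 → 2187
End of period: [281, 264, 2187, 2760]
Period 3.
Births: 2187 * 0.261 = 571
15–29: 281 * 0.96 = 270
30–44: 264 * 0.972 = 257
45+: 2187 * 0.969 + 2760 * 0.516 = 2119 + 1424 = 3543
Net migration: 0–14 − 140 → 431; 30–44 + 330 → 587
End of period: [431, 270, 587, 3543]
Total: 6410 → 4831; change = -1579; percentage change = -24.6%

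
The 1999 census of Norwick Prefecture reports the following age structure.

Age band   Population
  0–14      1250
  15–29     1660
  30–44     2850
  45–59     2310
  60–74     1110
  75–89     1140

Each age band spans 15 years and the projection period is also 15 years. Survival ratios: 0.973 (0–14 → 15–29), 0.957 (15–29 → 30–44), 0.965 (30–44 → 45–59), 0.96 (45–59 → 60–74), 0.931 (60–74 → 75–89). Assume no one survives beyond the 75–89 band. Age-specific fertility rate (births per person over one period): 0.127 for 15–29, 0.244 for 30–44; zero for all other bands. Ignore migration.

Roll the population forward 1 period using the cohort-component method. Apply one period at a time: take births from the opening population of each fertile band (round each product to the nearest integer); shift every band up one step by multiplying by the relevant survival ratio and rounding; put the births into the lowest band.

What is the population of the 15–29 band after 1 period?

1216

Call the groups 1 to 6, youngest first.
[period 1]
Births: 1660 * 0.127 = 211, 2850 * 0.244 = 695 ⇒ total 906
Group 2: 1250 * 0.973 = 1216
Group 3: 1660 * 0.957 = 1589
Group 4: 2850 * 0.965 = 2750
Group 5: 2310 * 0.96 = 2218
Group 6: 1110 * 0.931 = 1033
Population now: 0–14=906, 15–29=1216, 30–44=1589, 45–59=2750, 60–74=2218, 75–89=1033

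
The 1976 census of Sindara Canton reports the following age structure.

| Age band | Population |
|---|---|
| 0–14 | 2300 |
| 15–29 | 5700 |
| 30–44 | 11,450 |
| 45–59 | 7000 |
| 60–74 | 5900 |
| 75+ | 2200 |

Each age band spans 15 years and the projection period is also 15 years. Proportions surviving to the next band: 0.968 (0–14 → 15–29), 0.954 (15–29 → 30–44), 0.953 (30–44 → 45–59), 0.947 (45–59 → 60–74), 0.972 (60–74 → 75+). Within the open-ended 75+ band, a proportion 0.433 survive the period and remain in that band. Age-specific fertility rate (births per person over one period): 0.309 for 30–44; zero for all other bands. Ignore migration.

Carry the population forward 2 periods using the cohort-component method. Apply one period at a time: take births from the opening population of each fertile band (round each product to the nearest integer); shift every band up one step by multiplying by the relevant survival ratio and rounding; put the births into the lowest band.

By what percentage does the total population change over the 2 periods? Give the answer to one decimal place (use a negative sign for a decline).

(Groups numbered youngest = 1 to oldest = 6.)
— Period 1 —
Births: 11450 × 0.309 = 3538
Group 2: 2300 × 0.968 = 2226
Group 3: 5700 × 0.954 = 5438
Group 4: 11450 × 0.953 = 10912
Group 5: 7000 × 0.947 = 6629
Group 6: 5900 × 0.972 + 2200 × 0.433 = 5735 + 953 = 6688
End of period: [3538, 2226, 5438, 10912, 6629, 6688]
— Period 2 —
Births: 5438 × 0.309 = 1680
Group 2: 3538 × 0.968 = 3425
Group 3: 2226 × 0.954 = 2124
Group 4: 5438 × 0.953 = 5182
Group 5: 10912 × 0.947 = 10334
Group 6: 6629 × 0.972 + 6688 × 0.433 = 6443 + 2896 = 9339
End of period: [1680, 3425, 2124, 5182, 10334, 9339]
Total: 34550 → 32084; change = -2466; percentage change = -7.1%

-7.1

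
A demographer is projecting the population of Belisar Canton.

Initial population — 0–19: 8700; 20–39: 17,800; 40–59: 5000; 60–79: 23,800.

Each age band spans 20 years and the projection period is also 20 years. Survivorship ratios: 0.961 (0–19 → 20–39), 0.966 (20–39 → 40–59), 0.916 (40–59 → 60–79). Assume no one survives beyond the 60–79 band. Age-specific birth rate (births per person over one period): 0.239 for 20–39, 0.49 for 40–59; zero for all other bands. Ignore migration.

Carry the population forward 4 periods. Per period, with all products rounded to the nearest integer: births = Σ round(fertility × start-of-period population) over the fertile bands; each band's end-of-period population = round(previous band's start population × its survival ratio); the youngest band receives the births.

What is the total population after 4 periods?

Period 1.
Births: 17800 * 0.239 = 4254, 5000 * 0.49 = 2450 → 6704
20–39: 8700 * 0.961 = 8361
40–59: 17800 * 0.966 = 17195
60–79: 5000 * 0.916 = 4580
→ [6704, 8361, 17195, 4580]
Period 2.
Births: 8361 * 0.239 = 1998, 17195 * 0.49 = 8426 → 10424
20–39: 6704 * 0.961 = 6443
40–59: 8361 * 0.966 = 8077
60–79: 17195 * 0.916 = 15751
→ [10424, 6443, 8077, 15751]
Period 3.
Births: 6443 * 0.239 = 1540, 8077 * 0.49 = 3958 → 5498
20–39: 10424 * 0.961 = 10017
40–59: 6443 * 0.966 = 6224
60–79: 8077 * 0.916 = 7399
→ [5498, 10017, 6224, 7399]
Period 4.
Births: 10017 * 0.239 = 2394, 6224 * 0.49 = 3050 → 5444
20–39: 5498 * 0.961 = 5284
40–59: 10017 * 0.966 = 9676
60–79: 6224 * 0.916 = 5701
→ [5444, 5284, 9676, 5701]
Total after period 4: 5444 + 5284 + 9676 + 5701 = 26105

26105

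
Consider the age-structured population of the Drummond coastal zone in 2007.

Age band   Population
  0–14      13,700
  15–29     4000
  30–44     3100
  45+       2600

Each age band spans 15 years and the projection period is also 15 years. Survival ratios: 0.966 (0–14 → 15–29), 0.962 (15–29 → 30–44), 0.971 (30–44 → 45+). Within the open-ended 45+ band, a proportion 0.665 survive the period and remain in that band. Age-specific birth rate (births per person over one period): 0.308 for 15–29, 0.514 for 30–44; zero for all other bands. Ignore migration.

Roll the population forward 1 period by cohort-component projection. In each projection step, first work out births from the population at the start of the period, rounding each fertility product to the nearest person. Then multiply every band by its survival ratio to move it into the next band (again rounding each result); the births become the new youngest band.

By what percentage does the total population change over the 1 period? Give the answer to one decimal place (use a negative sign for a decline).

5.3

Call the bands 1 to 4, youngest first.
Period 1.
Births: 4000 × 0.308 = 1232  |  3100 × 0.514 = 1593 → total 2825
Band 2: 13700 × 0.966 = 13234
Band 3: 4000 × 0.962 = 3848
Band 4: 3100 × 0.971 + 2600 × 0.665 = 3010 + 1729 = 4739
Population now: 0–14=2825, 15–29=13234, 30–44=3848, 45+=4739
Total: 23400 → 24646; change = 1246; percentage change = 5.3%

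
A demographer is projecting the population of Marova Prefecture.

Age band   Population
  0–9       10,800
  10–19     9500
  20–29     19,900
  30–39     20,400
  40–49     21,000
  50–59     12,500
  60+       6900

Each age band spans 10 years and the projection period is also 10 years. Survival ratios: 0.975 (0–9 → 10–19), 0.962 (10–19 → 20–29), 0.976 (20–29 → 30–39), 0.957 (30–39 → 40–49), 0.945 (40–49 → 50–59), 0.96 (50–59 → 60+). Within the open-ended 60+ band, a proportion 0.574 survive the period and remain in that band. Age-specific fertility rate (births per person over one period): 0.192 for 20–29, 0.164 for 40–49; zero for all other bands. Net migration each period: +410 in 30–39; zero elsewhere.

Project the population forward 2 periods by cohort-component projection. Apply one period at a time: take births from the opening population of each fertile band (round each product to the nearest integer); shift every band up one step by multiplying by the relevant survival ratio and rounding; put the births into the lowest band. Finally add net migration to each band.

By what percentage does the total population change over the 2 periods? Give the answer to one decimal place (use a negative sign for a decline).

-3.8

— Period 1 —
Births: 19900 × 0.192 = 3821, 21000 × 0.164 = 3444 — total 7265
10–19: 10800 × 0.975 = 10530
20–29: 9500 × 0.962 = 9139
30–39: 19900 × 0.976 = 19422
40–49: 20400 × 0.957 = 19523
50–59: 21000 × 0.945 = 19845
60+: 12500 × 0.96 + 6900 × 0.574 = 12000 + 3961 = 15961
Net migration: 30–39 + 410 → 19832
End of period: [7265, 10530, 9139, 19832, 19523, 19845, 15961]
— Period 2 —
Births: 9139 × 0.192 = 1755, 19523 × 0.164 = 3202 — total 4957
10–19: 7265 × 0.975 = 7083
20–29: 10530 × 0.962 = 10130
30–39: 9139 × 0.976 = 8920
40–49: 19832 × 0.957 = 18979
50–59: 19523 × 0.945 = 18449
60+: 19845 × 0.96 + 15961 × 0.574 = 19051 + 9162 = 28213
Net migration: 30–39 + 410 → 9330
End of period: [4957, 7083, 10130, 9330, 18979, 18449, 28213]
Total: 101000 → 97141; change = -3859; percentage change = -3.8%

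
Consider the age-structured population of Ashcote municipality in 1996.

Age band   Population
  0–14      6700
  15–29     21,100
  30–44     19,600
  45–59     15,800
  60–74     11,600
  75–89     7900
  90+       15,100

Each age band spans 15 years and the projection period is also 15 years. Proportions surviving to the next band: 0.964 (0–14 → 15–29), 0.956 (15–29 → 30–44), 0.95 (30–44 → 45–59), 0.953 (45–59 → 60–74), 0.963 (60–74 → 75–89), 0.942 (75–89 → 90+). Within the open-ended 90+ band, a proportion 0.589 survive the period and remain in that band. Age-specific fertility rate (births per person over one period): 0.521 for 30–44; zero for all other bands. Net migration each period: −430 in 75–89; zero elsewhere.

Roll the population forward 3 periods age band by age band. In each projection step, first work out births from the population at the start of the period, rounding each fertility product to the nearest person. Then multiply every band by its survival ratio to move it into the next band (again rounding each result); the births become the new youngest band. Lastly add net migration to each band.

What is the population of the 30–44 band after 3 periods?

9411

— Period 1 —
Births: 19600 * 0.521 = 10212
15–29: 6700 * 0.964 = 6459
30–44: 21100 * 0.956 = 20172
45–59: 19600 * 0.95 = 18620
60–74: 15800 * 0.953 = 15057
75–89: 11600 * 0.963 = 11171
90+: 7900 * 0.942 + 15100 * 0.589 = 7442 + 8894 = 16336
Net migration: 75–89 − 430 → 10741
→ [10212, 6459, 20172, 18620, 15057, 10741, 16336]
— Period 2 —
Births: 20172 * 0.521 = 10510
15–29: 10212 * 0.964 = 9844
30–44: 6459 * 0.956 = 6175
45–59: 20172 * 0.95 = 19163
60–74: 18620 * 0.953 = 17745
75–89: 15057 * 0.963 = 14500
90+: 10741 * 0.942 + 16336 * 0.589 = 10118 + 9622 = 19740
Net migration: 75–89 − 430 → 14070
→ [10510, 9844, 6175, 19163, 17745, 14070, 19740]
— Period 3 —
Births: 6175 * 0.521 = 3217
15–29: 10510 * 0.964 = 10132
30–44: 9844 * 0.956 = 9411
45–59: 6175 * 0.95 = 5866
60–74: 19163 * 0.953 = 18262
75–89: 17745 * 0.963 = 17088
90+: 14070 * 0.942 + 19740 * 0.589 = 13254 + 11627 = 24881
Net migration: 75–89 − 430 → 16658
→ [3217, 10132, 9411, 5866, 18262, 16658, 24881]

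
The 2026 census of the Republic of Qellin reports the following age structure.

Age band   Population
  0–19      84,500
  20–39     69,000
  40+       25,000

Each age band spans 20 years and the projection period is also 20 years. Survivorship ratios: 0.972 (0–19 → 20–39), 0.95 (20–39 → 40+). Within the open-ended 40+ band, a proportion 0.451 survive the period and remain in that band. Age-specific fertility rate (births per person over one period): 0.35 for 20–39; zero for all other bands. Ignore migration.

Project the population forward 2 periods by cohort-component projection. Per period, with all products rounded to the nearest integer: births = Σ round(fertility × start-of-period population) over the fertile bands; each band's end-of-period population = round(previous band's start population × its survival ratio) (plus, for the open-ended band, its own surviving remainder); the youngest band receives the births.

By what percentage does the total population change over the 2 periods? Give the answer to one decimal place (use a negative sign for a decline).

(Groups numbered youngest = 1 to oldest = 3.)
After projecting period 1:
Births: 69000 * 0.35 = 24150
Group 2: 84500 * 0.972 = 82134
Group 3: 69000 * 0.95 + 25000 * 0.451 = 65550 + 11275 = 76825
→ [24150, 82134, 76825]
After projecting period 2:
Births: 82134 * 0.35 = 28747
Group 2: 24150 * 0.972 = 23474
Group 3: 82134 * 0.95 + 76825 * 0.451 = 78027 + 34648 = 112675
→ [28747, 23474, 112675]
Total: 178500 → 164896; change = -13604; percentage change = -7.6%

-7.6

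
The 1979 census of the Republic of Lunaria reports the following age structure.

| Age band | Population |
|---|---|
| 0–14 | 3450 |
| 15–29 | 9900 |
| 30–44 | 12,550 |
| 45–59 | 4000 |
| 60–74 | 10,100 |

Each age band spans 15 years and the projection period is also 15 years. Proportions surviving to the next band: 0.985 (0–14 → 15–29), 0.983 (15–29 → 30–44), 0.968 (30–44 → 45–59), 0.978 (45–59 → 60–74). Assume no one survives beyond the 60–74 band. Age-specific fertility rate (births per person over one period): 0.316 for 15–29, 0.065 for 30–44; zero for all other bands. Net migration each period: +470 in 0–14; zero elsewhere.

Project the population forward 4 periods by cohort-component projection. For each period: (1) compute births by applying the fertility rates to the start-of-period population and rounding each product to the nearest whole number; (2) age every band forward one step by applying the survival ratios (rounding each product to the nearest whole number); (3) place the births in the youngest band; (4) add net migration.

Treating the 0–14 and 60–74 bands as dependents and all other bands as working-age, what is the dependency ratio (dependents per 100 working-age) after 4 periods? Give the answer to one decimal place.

55.4

Numbering the bands 1..5 from youngest to oldest:
— Period 1 —
Births: 9900 × 0.316 = 3128, 12550 × 0.065 = 816 → total 3944
Band 2: 3450 × 0.985 = 3398
Band 3: 9900 × 0.983 = 9732
Band 4: 12550 × 0.968 = 12148
Band 5: 4000 × 0.978 = 3912
Net migration: Band 1 + 470 → 4414
→ [4414, 3398, 9732, 12148, 3912]
— Period 2 —
Births: 3398 × 0.316 = 1074, 9732 × 0.065 = 633 → total 1707
Band 2: 4414 × 0.985 = 4348
Band 3: 3398 × 0.983 = 3340
Band 4: 9732 × 0.968 = 9421
Band 5: 12148 × 0.978 = 11881
Net migration: Band 1 + 470 → 2177
→ [2177, 4348, 3340, 9421, 11881]
— Period 3 —
Births: 4348 × 0.316 = 1374, 3340 × 0.065 = 217 → total 1591
Band 2: 2177 × 0.985 = 2144
Band 3: 4348 × 0.983 = 4274
Band 4: 3340 × 0.968 = 3233
Band 5: 9421 × 0.978 = 9214
Net migration: Band 1 + 470 → 2061
→ [2061, 2144, 4274, 3233, 9214]
— Period 4 —
Births: 2144 × 0.316 = 678, 4274 × 0.065 = 278 → total 956
Band 2: 2061 × 0.985 = 2030
Band 3: 2144 × 0.983 = 2108
Band 4: 4274 × 0.968 = 4137
Band 5: 3233 × 0.978 = 3162
Net migration: Band 1 + 470 → 1426
→ [1426, 2030, 2108, 4137, 3162]
Dependents (band 0–14 + band 60–74) = 1426 + 3162 = 4588; working-age = 8275; ratio = 4588/8275 × 100 = 55.4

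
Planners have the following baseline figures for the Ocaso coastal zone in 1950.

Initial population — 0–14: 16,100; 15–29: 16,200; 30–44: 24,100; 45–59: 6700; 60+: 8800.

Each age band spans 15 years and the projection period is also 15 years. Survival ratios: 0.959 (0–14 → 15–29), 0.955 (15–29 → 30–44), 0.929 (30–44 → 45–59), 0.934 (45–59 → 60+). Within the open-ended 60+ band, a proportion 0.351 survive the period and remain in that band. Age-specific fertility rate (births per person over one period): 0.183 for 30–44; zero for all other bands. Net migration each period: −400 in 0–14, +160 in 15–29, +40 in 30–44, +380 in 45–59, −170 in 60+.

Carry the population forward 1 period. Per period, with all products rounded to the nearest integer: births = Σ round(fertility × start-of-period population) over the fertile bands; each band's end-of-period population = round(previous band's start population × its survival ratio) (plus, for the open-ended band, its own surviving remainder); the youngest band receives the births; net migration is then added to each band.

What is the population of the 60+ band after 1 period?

Call the groups 1 to 5, youngest first.
Period 1.
Births: 24100 × 0.183 = 4410
Group 2: 16100 × 0.959 = 15440
Group 3: 16200 × 0.955 = 15471
Group 4: 24100 × 0.929 = 22389
Group 5: 6700 × 0.934 + 8800 × 0.351 = 6258 + 3089 = 9347
Net migration: Group 1 − 400 → 4010; Group 2 + 160 → 15600; Group 3 + 40 → 15511; Group 4 + 380 → 22769; Group 5 − 170 → 9177
Population now: 0–14=4010, 15–29=15600, 30–44=15511, 45–59=22769, 60+=9177

9177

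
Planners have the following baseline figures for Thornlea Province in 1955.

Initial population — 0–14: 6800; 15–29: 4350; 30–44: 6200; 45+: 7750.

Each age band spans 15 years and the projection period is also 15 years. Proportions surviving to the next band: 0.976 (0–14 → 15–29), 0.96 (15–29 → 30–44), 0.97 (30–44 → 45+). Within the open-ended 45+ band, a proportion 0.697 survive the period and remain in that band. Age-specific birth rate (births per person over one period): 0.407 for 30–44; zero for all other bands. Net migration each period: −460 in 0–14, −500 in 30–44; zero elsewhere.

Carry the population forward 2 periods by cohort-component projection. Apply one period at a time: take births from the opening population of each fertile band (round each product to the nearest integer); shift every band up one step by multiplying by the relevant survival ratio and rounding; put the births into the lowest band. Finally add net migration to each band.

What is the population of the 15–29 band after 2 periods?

Numbering the groups 1..4 from youngest to oldest:
Period 1:
Births: 6200 × 0.407 = 2523
Group 2: 6800 × 0.976 = 6637
Group 3: 4350 × 0.96 = 4176
Group 4: 6200 × 0.97 + 7750 × 0.697 = 6014 + 5402 = 11416
Net migration: Group 1 − 460 → 2063; Group 3 − 500 → 3676
→ [2063, 6637, 3676, 11416]
Period 2:
Births: 3676 × 0.407 = 1496
Group 2: 2063 × 0.976 = 2013
Group 3: 6637 × 0.96 = 6372
Group 4: 3676 × 0.97 + 11416 × 0.697 = 3566 + 7957 = 11523
Net migration: Group 1 − 460 → 1036; Group 3 − 500 → 5872
→ [1036, 2013, 5872, 11523]

2013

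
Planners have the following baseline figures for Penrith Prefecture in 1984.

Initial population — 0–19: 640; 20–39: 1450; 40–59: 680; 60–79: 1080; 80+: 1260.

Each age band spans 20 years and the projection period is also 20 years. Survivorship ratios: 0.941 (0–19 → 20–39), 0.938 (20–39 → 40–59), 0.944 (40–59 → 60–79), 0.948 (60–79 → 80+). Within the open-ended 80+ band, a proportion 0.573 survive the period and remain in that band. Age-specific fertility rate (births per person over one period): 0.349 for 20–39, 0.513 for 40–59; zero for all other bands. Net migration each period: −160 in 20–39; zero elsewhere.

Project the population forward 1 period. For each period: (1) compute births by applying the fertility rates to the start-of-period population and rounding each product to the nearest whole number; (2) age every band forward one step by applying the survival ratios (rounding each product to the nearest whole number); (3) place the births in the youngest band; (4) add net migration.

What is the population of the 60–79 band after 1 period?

Period 1.
Births: 1450 × 0.349 = 506  |  680 × 0.513 = 349 → 855
20–39: 640 × 0.941 = 602
40–59: 1450 × 0.938 = 1360
60–79: 680 × 0.944 = 642
80+: 1080 × 0.948 + 1260 × 0.573 = 1024 + 722 = 1746
Net migration: 20–39 − 160 → 442
→ [855, 442, 1360, 642, 1746]

642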